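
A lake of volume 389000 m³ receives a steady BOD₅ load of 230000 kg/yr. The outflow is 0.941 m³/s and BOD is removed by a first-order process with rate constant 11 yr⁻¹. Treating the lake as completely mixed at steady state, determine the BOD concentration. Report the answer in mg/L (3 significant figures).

Outflow Q = 0.941 m³/s × 3.156e+07 s/yr = 2.97e+07 m³/yr.
Steady-state CSTR mass balance: W = Q·C + k·V·C, so C = W/(Q + kV).
Q + kV = 2.97e+07 + 11·389000 = 3.397e+07 m³/yr.
C = 230000/3.397e+07 = 0.00677 kg/m³ = 6.77 mg/L.

6.77 mg/L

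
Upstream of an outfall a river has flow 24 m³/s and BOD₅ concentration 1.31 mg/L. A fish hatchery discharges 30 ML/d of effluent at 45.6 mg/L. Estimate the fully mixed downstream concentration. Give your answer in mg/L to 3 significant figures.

30 ML/d = 0.3472 m³/s.
Flow-weighted mixing gives C = (0.3472·45.6 + 24·1.31) / (0.3472 + 24) = 47.27/24.35 = 1.942 mg/L.

1.94 mg/L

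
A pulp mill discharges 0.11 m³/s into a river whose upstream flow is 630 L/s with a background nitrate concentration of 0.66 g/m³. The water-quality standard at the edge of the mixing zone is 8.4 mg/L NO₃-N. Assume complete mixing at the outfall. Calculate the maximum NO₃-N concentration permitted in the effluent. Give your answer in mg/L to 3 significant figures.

52.7 mg/L

630 L/s = 0.63 m³/s.
Mass balance: 8.4·0.74 = 0.11·Cₑ + 0.63·0.66.
Cₑ = (6.216 − 0.4158) / 0.11 = 52.73 mg/L.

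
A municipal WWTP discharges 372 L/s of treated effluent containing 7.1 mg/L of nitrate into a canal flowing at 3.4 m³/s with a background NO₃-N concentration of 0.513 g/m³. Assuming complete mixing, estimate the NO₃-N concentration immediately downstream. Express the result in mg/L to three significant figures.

372 L/s = 0.372 m³/s.
By mass balance at complete mixing, C = (0.372·7.1 + 3.4·0.513) / (0.372 + 3.4) = 4.385/3.772 = 1.163 mg/L.

1.16 mg/L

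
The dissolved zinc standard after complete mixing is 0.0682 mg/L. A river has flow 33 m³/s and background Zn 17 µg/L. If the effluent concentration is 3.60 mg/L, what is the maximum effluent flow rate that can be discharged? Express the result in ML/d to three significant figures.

17 µg/L = 0.017 mg/L.
Mass balance at complete mixing: C_std·(Q_w + Q_r) = Q_w·C_e + Q_r·C_b.
Rearranging, Q_w = Q_r·(C_std − C_b)/(C_e − C_std) = 33·(0.0682 − 0.017) / (3.6 − 0.0682) = 0.4784 m³/s.
= 41.33 ML/d.

41.3 ML/d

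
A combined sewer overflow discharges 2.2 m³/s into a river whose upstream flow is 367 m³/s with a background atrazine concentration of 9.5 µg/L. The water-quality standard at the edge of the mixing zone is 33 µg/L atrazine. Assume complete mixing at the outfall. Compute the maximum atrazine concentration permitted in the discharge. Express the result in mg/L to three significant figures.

9.5 µg/L = 0.0095 mg/L.
33 µg/L = 0.033 mg/L.
Mass balance: 0.033·369.2 = 2.2·Cₑ + 367·0.0095.
Cₑ = (12.18 − 3.486) / 2.2 = 3.953 mg/L.

3.95 mg/L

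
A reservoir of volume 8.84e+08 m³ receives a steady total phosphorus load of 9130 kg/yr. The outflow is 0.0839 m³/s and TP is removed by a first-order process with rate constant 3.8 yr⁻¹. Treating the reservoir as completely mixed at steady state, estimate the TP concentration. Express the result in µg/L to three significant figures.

Outflow Q = 0.0839 m³/s × 3.156e+07 s/yr = 2.648e+06 m³/yr.
Steady-state CSTR mass balance: W = Q·C + k·V·C, so C = W/(Q + kV).
Q + kV = 2.648e+06 + 3.8·8.84e+08 = 3.362e+09 m³/yr.
C = 9130/3.362e+09 = 2.716e-06 kg/m³ = 0.002716 mg/L = 2.716 µg/L.

2.72 µg/L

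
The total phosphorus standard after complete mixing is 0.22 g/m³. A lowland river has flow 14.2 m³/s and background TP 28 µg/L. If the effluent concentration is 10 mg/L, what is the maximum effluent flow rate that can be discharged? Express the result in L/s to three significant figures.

279 L/s

28 µg/L = 0.028 mg/L.
Mass balance at complete mixing: C_std·(Q_w + Q_r) = Q_w·C_e + Q_r·C_b.
Rearranging, Q_w = Q_r·(C_std − C_b)/(C_e − C_std) = 14.2·(0.22 − 0.028) / (10 − 0.22) = 0.2788 m³/s.
= 278.8 L/s.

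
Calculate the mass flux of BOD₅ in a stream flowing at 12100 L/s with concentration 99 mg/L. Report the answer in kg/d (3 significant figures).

12100 L/s = 12.1 m³/s.
Mass flux = Q·C = 12.1 m³/s × 99 g/m³ = 1198 g/s.
= 1198 g/s × 86.4 = 1.035e+05 kg/d.

103000 kg/d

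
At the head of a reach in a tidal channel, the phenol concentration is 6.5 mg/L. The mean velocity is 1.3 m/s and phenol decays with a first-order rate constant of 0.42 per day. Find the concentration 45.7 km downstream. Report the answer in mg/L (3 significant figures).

Travel time t = 45.7 km / 1.3 m/s = 4.57e+04/1.3 = 3.515e+04 s = 0.4069 d.
First-order decay: C = 6.5·exp(−0.42·0.4069) = 6.5·0.8429 = 5.479 mg/L.

5.48 mg/L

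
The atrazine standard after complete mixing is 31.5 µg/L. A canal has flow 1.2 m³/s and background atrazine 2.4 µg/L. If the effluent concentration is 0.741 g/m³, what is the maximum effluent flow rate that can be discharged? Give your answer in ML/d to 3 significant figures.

2.4 µg/L = 0.0024 mg/L.
31.5 µg/L = 0.0315 mg/L.
Mass balance at complete mixing: C_std·(Q_w + Q_r) = Q_w·C_e + Q_r·C_b.
Rearranging, Q_w = Q_r·(C_std − C_b)/(C_e − C_std) = 1.2·(0.0315 − 0.0024) / (0.741 − 0.0315) = 0.04922 m³/s.
= 4.252 ML/d.

4.25 ML/d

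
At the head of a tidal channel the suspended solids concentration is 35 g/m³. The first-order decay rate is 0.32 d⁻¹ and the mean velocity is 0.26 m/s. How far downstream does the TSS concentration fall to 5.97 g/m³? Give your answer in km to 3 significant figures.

124 km

From C = C₀·e^(−kt), t = ln(C₀/C)/k = ln(35/5.97)/0.32 = 1.769/0.32 = 5.527 d.
Distance = v·t = 0.26 m/s × 4.775e+05 s = 1.242e+05 m = 124.2 km.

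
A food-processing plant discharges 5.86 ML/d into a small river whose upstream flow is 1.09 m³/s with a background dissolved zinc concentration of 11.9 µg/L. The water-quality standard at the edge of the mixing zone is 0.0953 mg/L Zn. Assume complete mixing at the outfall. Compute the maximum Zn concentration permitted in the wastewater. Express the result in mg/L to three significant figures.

5.86 ML/d = 0.06782 m³/s.
11.9 µg/L = 0.0119 mg/L.
Mass balance: 0.0953·1.158 = 0.06782·Cₑ + 1.09·0.0119.
Cₑ = (0.1103 − 0.01297) / 0.06782 = 1.436 mg/L.

1.44 mg/L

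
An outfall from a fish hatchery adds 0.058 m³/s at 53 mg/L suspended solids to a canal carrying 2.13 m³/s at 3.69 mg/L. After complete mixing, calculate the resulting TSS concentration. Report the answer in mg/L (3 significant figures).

5.00 mg/L

By mass balance at complete mixing, C = (0.058·53 + 2.13·3.69) / (0.058 + 2.13) = 10.93/2.188 = 4.997 mg/L.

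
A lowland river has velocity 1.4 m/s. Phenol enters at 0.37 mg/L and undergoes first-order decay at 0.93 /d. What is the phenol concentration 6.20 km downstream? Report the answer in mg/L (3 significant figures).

0.353 mg/L

Travel time t = 6.20 km / 1.4 m/s = 6200/1.4 = 4429 s = 0.05126 d.
First-order decay: C = 0.37·exp(−0.93·0.05126) = 0.37·0.9534 = 0.3528 mg/L.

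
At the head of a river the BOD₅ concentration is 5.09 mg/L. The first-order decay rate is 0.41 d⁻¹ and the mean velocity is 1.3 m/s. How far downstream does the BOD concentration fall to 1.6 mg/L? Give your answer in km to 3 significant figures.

From C = C₀·e^(−kt), t = ln(C₀/C)/k = ln(5.09/1.6)/0.41 = 1.157/0.41 = 2.823 d.
Distance = v·t = 1.3 m/s × 2.439e+05 s = 3.17e+05 m = 317 km.

317 km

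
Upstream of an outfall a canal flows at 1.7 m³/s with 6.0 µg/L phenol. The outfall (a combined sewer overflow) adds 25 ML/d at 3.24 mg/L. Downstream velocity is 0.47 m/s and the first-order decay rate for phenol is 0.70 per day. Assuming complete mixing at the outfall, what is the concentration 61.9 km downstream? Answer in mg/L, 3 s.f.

25 ML/d = 0.2894 m³/s.
6.0 µg/L = 0.006 mg/L.
After complete mixing, C₀ = (0.2894·3.24 + 1.7·0.006) / 1.989 = 0.4764 mg/L.
Travel time t = 6.19e+04 m / 0.47 m/s = 1.317e+05 s = 1.524 d.
C = 0.4764·exp(−0.70·1.524) = 0.4764·0.344 = 0.1639 mg/L.

0.164 mg/L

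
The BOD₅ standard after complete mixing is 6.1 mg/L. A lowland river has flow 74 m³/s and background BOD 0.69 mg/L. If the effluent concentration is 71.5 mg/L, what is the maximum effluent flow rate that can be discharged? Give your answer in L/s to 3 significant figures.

6120 L/s

Mass balance at complete mixing: C_std·(Q_w + Q_r) = Q_w·C_e + Q_r·C_b.
Rearranging, Q_w = Q_r·(C_std − C_b)/(C_e − C_std) = 74·(6.1 − 0.69) / (71.5 − 6.1) = 6.121 m³/s.
= 6121 L/s.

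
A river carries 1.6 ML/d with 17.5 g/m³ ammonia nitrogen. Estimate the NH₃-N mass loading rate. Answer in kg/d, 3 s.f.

28.0 kg/d

1.6 ML/d = 0.01852 m³/s.
Mass flux = Q·C = 0.01852 m³/s × 17.5 g/m³ = 0.3241 g/s.
= 0.3241 g/s × 86.4 = 28 kg/d.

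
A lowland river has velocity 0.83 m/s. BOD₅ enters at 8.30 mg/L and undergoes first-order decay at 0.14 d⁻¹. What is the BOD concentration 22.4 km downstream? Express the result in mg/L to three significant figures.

7.94 mg/L

Travel time t = 22.4 km / 0.83 m/s = 2.24e+04/0.83 = 2.699e+04 s = 0.3124 d.
First-order decay: C = 8.30·exp(−0.14·0.3124) = 8.30·0.9572 = 7.945 mg/L.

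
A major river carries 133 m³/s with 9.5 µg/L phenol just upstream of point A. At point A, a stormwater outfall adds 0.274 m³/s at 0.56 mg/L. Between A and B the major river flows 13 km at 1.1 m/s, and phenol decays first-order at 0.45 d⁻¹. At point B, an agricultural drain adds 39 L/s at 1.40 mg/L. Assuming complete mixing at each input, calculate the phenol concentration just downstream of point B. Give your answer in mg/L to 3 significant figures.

0.0104 mg/L

9.5 µg/L = 0.0095 mg/L.
After input A: C = (133·0.0095 + 0.274·0.56) / 133.3 = 0.01063 mg/L.
Over the 13 km reach to input B (t = 1.182e+04 s = 0.1368 d), decay gives C = 0.01063·exp(−0.45·0.1368) = 0.009997 mg/L.
39 L/s = 0.039 m³/s.
After input B: C = (133.3·0.009997 + 0.039·1.4) / 133.3 = 0.0104 mg/L.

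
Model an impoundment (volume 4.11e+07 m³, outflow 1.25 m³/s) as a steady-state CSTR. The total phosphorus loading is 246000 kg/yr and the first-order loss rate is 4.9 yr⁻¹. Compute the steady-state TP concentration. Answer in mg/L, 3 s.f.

Outflow Q = 1.25 m³/s × 3.156e+07 s/yr = 3.945e+07 m³/yr.
Steady-state CSTR mass balance: W = Q·C + k·V·C, so C = W/(Q + kV).
Q + kV = 3.945e+07 + 4.9·4.11e+07 = 2.408e+08 m³/yr.
C = 246000/2.408e+08 = 0.001021 kg/m³ = 1.021 mg/L.

1.02 mg/L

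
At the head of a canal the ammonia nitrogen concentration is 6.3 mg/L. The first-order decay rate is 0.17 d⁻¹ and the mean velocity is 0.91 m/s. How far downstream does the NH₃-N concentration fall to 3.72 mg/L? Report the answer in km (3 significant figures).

244 km

From C = C₀·e^(−kt), t = ln(C₀/C)/k = ln(6.3/3.72)/0.17 = 0.5268/0.17 = 3.099 d.
Distance = v·t = 0.91 m/s × 2.678e+05 s = 2.437e+05 m = 243.7 km.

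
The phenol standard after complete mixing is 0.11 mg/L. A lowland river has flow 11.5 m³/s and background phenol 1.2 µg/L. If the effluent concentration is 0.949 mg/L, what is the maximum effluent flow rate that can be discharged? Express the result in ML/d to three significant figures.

129 ML/d

1.2 µg/L = 0.0012 mg/L.
Mass balance at complete mixing: C_std·(Q_w + Q_r) = Q_w·C_e + Q_r·C_b.
Rearranging, Q_w = Q_r·(C_std − C_b)/(C_e − C_std) = 11.5·(0.11 − 0.0012) / (0.949 − 0.11) = 1.491 m³/s.
= 128.8 ML/d.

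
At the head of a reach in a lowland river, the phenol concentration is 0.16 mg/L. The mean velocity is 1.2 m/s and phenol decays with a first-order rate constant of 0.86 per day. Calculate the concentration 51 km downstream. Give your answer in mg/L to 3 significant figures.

0.105 mg/L

Travel time t = 51 km / 1.2 m/s = 5.1e+04/1.2 = 4.25e+04 s = 0.4919 d.
First-order decay: C = 0.16·exp(−0.86·0.4919) = 0.16·0.6551 = 0.1048 mg/L.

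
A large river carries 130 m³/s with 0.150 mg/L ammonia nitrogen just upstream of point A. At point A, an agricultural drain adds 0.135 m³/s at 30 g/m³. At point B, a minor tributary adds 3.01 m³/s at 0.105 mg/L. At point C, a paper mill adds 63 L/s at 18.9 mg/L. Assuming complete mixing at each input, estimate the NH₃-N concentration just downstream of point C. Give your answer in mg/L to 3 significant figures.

After input A: C = (130·0.15 + 0.135·30) / 130.1 = 0.181 mg/L.
After input B: C = (130.1·0.181 + 3.01·0.105) / 133.1 = 0.1792 mg/L.
63 L/s = 0.063 m³/s.
After input C: C = (133.1·0.1792 + 0.063·18.9) / 133.2 = 0.1881 mg/L.

0.188 mg/L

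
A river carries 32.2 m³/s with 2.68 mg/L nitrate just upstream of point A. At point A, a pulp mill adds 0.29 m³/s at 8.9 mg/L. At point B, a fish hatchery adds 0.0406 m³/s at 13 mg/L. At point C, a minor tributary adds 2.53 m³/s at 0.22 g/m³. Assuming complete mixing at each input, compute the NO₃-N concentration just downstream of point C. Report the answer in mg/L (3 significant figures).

After input A: C = (32.2·2.68 + 0.29·8.9) / 32.49 = 2.736 mg/L.
After input B: C = (32.49·2.736 + 0.0406·13) / 32.53 = 2.748 mg/L.
After input C: C = (32.53·2.748 + 2.53·0.22) / 35.06 = 2.566 mg/L.

2.57 mg/L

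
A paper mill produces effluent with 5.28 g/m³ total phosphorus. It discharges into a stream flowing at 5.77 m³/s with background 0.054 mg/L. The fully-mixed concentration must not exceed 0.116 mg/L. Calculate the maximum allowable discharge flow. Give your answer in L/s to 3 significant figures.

69.3 L/s

Mass balance at complete mixing: C_std·(Q_w + Q_r) = Q_w·C_e + Q_r·C_b.
Rearranging, Q_w = Q_r·(C_std − C_b)/(C_e − C_std) = 5.77·(0.116 − 0.054) / (5.28 − 0.116) = 0.06928 m³/s.
= 69.28 L/s.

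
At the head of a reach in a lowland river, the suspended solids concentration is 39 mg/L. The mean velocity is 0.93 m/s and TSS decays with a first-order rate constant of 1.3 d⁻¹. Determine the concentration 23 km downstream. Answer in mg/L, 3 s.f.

Travel time t = 23 km / 0.93 m/s = 2.3e+04/0.93 = 2.473e+04 s = 0.2862 d.
First-order decay: C = 39·exp(−1.3·0.2862) = 39·0.6893 = 26.88 mg/L.

26.9 mg/L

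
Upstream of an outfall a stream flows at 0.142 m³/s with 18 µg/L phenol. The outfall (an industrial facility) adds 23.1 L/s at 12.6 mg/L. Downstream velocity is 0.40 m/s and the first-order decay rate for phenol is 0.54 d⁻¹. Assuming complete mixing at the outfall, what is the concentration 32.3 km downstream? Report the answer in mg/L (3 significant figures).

23.1 L/s = 0.0231 m³/s.
18 µg/L = 0.018 mg/L.
After complete mixing, C₀ = (0.0231·12.6 + 0.142·0.018) / 0.1651 = 1.778 mg/L.
Travel time t = 3.23e+04 m / 0.40 m/s = 8.075e+04 s = 0.9346 d.
C = 1.778·exp(−0.54·0.9346) = 1.778·0.6037 = 1.074 mg/L.

1.07 mg/L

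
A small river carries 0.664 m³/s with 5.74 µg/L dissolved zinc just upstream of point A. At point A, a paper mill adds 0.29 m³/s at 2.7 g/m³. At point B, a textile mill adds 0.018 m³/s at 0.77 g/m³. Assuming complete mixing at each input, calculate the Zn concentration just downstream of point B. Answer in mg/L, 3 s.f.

0.824 mg/L

5.74 µg/L = 0.00574 mg/L.
After input A: C = (0.664·0.00574 + 0.29·2.7) / 0.954 = 0.8247 mg/L.
After input B: C = (0.954·0.8247 + 0.018·0.77) / 0.972 = 0.8237 mg/L.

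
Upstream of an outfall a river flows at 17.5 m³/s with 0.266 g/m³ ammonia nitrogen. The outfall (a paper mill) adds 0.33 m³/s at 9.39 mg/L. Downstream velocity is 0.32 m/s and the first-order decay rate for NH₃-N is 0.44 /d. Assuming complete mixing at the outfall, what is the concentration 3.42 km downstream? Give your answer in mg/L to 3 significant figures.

0.412 mg/L

After complete mixing, C₀ = (0.33·9.39 + 17.5·0.266) / 17.83 = 0.4349 mg/L.
Travel time t = 3420 m / 0.32 m/s = 1.069e+04 s = 0.1237 d.
C = 0.4349·exp(−0.44·0.1237) = 0.4349·0.947 = 0.4118 mg/L.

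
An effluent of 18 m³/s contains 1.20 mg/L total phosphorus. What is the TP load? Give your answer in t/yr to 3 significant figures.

Mass flux = Q·C = 18 m³/s × 1.2 g/m³ = 21.6 g/s.
= 21.6 g/s × 31.56 = 681.6 t/yr.

682 t/yr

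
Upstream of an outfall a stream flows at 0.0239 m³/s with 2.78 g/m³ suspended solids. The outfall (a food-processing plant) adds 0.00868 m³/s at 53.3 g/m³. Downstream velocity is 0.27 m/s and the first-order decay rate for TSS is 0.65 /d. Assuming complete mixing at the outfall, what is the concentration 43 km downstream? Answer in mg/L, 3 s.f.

After complete mixing, C₀ = (0.00868·53.3 + 0.0239·2.78) / 0.03258 = 16.24 mg/L.
Travel time t = 4.3e+04 m / 0.27 m/s = 1.593e+05 s = 1.843 d.
C = 16.24·exp(−0.65·1.843) = 16.24·0.3018 = 4.9 mg/L.

4.90 mg/L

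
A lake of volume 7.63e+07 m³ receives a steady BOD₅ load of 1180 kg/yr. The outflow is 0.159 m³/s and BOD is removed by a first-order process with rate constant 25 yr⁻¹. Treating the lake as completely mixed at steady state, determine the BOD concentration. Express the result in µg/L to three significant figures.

0.617 µg/L

Outflow Q = 0.159 m³/s × 3.156e+07 s/yr = 5.018e+06 m³/yr.
Steady-state CSTR mass balance: W = Q·C + k·V·C, so C = W/(Q + kV).
Q + kV = 5.018e+06 + 25·7.63e+07 = 1.913e+09 m³/yr.
C = 1180/1.913e+09 = 6.17e-07 kg/m³ = 0.000617 mg/L = 0.617 µg/L.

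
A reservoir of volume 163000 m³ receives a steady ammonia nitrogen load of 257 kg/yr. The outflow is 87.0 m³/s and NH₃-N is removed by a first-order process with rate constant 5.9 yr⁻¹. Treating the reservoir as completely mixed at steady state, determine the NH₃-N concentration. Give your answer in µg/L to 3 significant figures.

0.0936 µg/L

Outflow Q = 87.0 m³/s × 3.156e+07 s/yr = 2.746e+09 m³/yr.
Steady-state CSTR mass balance: W = Q·C + k·V·C, so C = W/(Q + kV).
Q + kV = 2.746e+09 + 5.9·163000 = 2.746e+09 m³/yr.
C = 257/2.746e+09 = 9.357e-08 kg/m³ = 9.357e-05 mg/L = 0.09357 µg/L.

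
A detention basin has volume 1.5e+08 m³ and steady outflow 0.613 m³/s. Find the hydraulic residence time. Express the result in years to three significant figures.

7.75 yr

Q = 0.613 m³/s × 3.156e+07 s/yr = 1.934e+07 m³/yr.
Hydraulic residence time τ = V/Q = 1.5e+08/1.934e+07 = 7.754 yr.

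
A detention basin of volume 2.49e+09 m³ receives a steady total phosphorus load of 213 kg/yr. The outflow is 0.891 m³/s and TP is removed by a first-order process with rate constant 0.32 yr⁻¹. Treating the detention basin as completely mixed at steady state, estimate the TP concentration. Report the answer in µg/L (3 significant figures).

Outflow Q = 0.891 m³/s × 3.156e+07 s/yr = 2.812e+07 m³/yr.
Steady-state CSTR mass balance: W = Q·C + k·V·C, so C = W/(Q + kV).
Q + kV = 2.812e+07 + 0.32·2.49e+09 = 8.249e+08 m³/yr.
C = 213/8.249e+08 = 2.582e-07 kg/m³ = 0.0002582 mg/L = 0.2582 µg/L.

0.258 µg/L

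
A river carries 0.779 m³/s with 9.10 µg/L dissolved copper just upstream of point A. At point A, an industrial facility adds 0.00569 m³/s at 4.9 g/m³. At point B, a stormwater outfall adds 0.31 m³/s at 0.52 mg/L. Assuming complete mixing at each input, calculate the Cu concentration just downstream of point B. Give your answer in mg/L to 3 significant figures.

0.179 mg/L

9.10 µg/L = 0.0091 mg/L.
After input A: C = (0.779·0.0091 + 0.00569·4.9) / 0.7847 = 0.04457 mg/L.
After input B: C = (0.7847·0.04457 + 0.31·0.52) / 1.095 = 0.1792 mg/L.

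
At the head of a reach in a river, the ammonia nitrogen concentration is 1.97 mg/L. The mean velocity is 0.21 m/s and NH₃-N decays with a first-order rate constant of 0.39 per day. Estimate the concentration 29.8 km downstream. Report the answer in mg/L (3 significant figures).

1.04 mg/L

Travel time t = 29.8 km / 0.21 m/s = 2.98e+04/0.21 = 1.419e+05 s = 1.642 d.
First-order decay: C = 1.97·exp(−0.39·1.642) = 1.97·0.527 = 1.038 mg/L.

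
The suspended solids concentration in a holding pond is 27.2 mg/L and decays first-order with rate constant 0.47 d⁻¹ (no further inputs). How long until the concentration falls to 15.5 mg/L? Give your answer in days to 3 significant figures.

t = ln(C₀/C)/k = ln(27.2/15.5)/0.47 = 0.5624/0.47 = 1.197 d.

1.20 d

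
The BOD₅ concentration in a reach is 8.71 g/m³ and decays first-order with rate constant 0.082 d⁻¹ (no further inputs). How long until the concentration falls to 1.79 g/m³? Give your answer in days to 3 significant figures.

19.3 d

t = ln(C₀/C)/k = ln(8.71/1.79)/0.082 = 1.582/0.082 = 19.3 d.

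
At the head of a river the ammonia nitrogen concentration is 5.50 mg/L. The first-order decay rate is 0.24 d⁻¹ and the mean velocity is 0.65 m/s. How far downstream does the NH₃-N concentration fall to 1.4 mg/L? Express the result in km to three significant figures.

From C = C₀·e^(−kt), t = ln(C₀/C)/k = ln(5.50/1.4)/0.24 = 1.368/0.24 = 5.701 d.
Distance = v·t = 0.65 m/s × 4.926e+05 s = 3.202e+05 m = 320.2 km.

320 km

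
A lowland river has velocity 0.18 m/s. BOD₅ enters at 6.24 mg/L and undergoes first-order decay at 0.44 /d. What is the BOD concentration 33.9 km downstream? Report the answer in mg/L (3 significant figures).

2.39 mg/L

Travel time t = 33.9 km / 0.18 m/s = 3.39e+04/0.18 = 1.883e+05 s = 2.18 d.
First-order decay: C = 6.24·exp(−0.44·2.18) = 6.24·0.3832 = 2.391 mg/L.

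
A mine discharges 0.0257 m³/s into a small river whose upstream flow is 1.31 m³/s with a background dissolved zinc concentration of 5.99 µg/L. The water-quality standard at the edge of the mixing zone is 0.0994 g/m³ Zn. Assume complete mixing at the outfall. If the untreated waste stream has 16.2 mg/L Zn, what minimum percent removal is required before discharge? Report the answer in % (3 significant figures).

70.0 %

5.99 µg/L = 0.00599 mg/L.
Mass balance: 0.0994·1.336 = 0.0257·Cₑ + 1.31·0.00599.
Cₑ = (0.1328 − 0.007847) / 0.0257 = 4.861 mg/L.
Required removal = 1 − 4.861/16.2 = 70 %.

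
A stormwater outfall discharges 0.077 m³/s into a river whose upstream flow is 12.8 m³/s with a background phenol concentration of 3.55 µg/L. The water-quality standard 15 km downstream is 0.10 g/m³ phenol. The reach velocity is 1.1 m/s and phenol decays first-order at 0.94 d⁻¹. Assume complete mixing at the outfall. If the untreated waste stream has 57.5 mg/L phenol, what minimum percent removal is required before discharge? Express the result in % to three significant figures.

3.55 µg/L = 0.00355 mg/L.
Travel time to the compliance point: t = 1.5e+04/1.1 = 1.364e+04 s = 0.1578 d; decay factor exp(−0.94·0.1578) = 0.8621.
So the concentration just after mixing may be at most 0.1/0.8621 = 0.116 mg/L.
Mass balance: 0.116·12.88 = 0.077·Cₑ + 12.8·0.00355.
Cₑ = (1.494 − 0.04544) / 0.077 = 18.81 mg/L.
Required removal = 1 − 18.81/57.5 = 67.29 %.

67.3 %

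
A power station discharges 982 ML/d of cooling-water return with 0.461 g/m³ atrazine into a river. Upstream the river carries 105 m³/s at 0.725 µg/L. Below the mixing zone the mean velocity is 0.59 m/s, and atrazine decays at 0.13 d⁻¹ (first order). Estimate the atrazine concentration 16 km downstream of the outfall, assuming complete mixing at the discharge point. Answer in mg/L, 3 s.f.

0.0439 mg/L

982 ML/d = 11.37 m³/s.
0.725 µg/L = 0.000725 mg/L.
After complete mixing, C₀ = (11.37·0.461 + 105·0.000725) / 116.4 = 0.04568 mg/L.
Travel time t = 1.6e+04 m / 0.59 m/s = 2.712e+04 s = 0.3139 d.
C = 0.04568·exp(−0.13·0.3139) = 0.04568·0.96 = 0.04385 mg/L.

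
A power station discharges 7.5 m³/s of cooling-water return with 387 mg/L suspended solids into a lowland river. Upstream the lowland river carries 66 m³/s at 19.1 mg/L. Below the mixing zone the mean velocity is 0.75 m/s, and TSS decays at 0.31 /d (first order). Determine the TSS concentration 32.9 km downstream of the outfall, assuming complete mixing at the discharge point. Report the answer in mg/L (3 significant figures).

After complete mixing, C₀ = (7.5·387 + 66·19.1) / 73.5 = 56.64 mg/L.
Travel time t = 3.29e+04 m / 0.75 m/s = 4.387e+04 s = 0.5077 d.
C = 56.64·exp(−0.31·0.5077) = 56.64·0.8544 = 48.39 mg/L.

48.4 mg/L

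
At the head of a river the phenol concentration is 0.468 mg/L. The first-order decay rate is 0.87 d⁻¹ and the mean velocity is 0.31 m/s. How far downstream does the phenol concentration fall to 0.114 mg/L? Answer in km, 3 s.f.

43.5 km

From C = C₀·e^(−kt), t = ln(C₀/C)/k = ln(0.468/0.114)/0.87 = 1.412/0.87 = 1.623 d.
Distance = v·t = 0.31 m/s × 1.403e+05 s = 4.348e+04 m = 43.48 km.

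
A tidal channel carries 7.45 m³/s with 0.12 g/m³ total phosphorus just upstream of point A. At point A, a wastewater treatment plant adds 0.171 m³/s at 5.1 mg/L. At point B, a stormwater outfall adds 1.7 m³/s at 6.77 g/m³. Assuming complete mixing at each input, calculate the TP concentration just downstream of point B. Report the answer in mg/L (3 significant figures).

1.42 mg/L

After input A: C = (7.45·0.12 + 0.171·5.1) / 7.621 = 0.2317 mg/L.
After input B: C = (7.621·0.2317 + 1.7·6.77) / 9.321 = 1.424 mg/L.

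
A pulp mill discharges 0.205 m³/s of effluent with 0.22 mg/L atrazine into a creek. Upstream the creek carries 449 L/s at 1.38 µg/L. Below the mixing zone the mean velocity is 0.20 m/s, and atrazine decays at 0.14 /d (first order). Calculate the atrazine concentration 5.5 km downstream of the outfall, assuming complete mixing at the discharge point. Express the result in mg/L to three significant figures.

0.0669 mg/L

449 L/s = 0.449 m³/s.
1.38 µg/L = 0.00138 mg/L.
After complete mixing, C₀ = (0.205·0.22 + 0.449·0.00138) / 0.654 = 0.06991 mg/L.
Travel time t = 5500 m / 0.20 m/s = 2.75e+04 s = 0.3183 d.
C = 0.06991·exp(−0.14·0.3183) = 0.06991·0.9564 = 0.06686 mg/L.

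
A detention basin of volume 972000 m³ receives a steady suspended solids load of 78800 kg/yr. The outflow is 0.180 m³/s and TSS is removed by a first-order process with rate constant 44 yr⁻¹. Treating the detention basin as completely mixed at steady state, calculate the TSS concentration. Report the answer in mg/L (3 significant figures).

Outflow Q = 0.180 m³/s × 3.156e+07 s/yr = 5.68e+06 m³/yr.
Steady-state CSTR mass balance: W = Q·C + k·V·C, so C = W/(Q + kV).
Q + kV = 5.68e+06 + 44·972000 = 4.845e+07 m³/yr.
C = 78800/4.845e+07 = 0.001626 kg/m³ = 1.626 mg/L.

1.63 mg/L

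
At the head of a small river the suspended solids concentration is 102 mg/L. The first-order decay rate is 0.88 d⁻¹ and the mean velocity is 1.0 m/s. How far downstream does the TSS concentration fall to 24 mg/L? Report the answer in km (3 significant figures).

From C = C₀·e^(−kt), t = ln(C₀/C)/k = ln(102/24)/0.88 = 1.447/0.88 = 1.644 d.
Distance = v·t = 1.0 m/s × 1.421e+05 s = 1.421e+05 m = 142.1 km.

142 km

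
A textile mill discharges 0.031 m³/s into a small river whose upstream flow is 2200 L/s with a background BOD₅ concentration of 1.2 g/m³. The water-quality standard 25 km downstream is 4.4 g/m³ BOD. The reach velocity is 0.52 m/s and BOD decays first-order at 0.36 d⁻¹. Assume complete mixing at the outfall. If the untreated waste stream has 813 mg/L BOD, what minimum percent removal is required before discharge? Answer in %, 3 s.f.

62.9 %

2200 L/s = 2.2 m³/s.
Travel time to the compliance point: t = 2.5e+04/0.52 = 4.808e+04 s = 0.5564 d; decay factor exp(−0.36·0.5564) = 0.8185.
So the concentration just after mixing may be at most 4.4/0.8185 = 5.376 mg/L.
Mass balance: 5.376·2.231 = 0.031·Cₑ + 2.2·1.2.
Cₑ = (11.99 − 2.64) / 0.031 = 301.7 mg/L.
Required removal = 1 − 301.7/813 = 62.89 %.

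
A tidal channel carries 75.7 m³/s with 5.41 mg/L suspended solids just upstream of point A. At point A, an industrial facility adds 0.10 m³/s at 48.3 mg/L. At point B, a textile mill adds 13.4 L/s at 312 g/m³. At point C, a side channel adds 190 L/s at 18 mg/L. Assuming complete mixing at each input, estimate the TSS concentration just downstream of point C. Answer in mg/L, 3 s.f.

5.55 mg/L

After input A: C = (75.7·5.41 + 0.1·48.3) / 75.8 = 5.467 mg/L.
13.4 L/s = 0.0134 m³/s.
After input B: C = (75.8·5.467 + 0.0134·312) / 75.81 = 5.521 mg/L.
190 L/s = 0.19 m³/s.
After input C: C = (75.81·5.521 + 0.19·18) / 76 = 5.552 mg/L.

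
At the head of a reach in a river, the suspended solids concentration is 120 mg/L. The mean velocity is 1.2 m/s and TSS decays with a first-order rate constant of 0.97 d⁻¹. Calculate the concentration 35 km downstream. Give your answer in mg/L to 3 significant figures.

86.5 mg/L

Travel time t = 35 km / 1.2 m/s = 3.5e+04/1.2 = 2.917e+04 s = 0.3376 d.
First-order decay: C = 120·exp(−0.97·0.3376) = 120·0.7208 = 86.49 mg/L.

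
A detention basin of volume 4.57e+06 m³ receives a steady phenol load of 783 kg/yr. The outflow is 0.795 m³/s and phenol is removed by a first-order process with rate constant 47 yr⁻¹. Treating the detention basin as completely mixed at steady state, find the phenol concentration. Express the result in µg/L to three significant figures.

Outflow Q = 0.795 m³/s × 3.156e+07 s/yr = 2.509e+07 m³/yr.
Steady-state CSTR mass balance: W = Q·C + k·V·C, so C = W/(Q + kV).
Q + kV = 2.509e+07 + 47·4.57e+06 = 2.399e+08 m³/yr.
C = 783/2.399e+08 = 3.264e-06 kg/m³ = 0.003264 mg/L = 3.264 µg/L.

3.26 µg/L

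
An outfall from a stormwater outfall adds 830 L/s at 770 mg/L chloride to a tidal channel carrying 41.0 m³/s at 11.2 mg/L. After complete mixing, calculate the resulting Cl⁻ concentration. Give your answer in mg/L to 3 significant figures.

26.3 mg/L

830 L/s = 0.83 m³/s.
Conservation of mass across the mixing zone: C = (0.83·770 + 41·11.2) / (0.83 + 41) = 1098/41.83 = 26.26 mg/L.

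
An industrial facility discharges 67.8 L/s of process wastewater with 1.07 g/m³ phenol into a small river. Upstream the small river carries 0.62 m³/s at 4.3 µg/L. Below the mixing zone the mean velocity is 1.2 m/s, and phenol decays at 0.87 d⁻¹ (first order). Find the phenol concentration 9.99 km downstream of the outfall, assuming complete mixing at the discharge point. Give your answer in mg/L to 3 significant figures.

67.8 L/s = 0.0678 m³/s.
4.3 µg/L = 0.0043 mg/L.
After complete mixing, C₀ = (0.0678·1.07 + 0.62·0.0043) / 0.6878 = 0.1094 mg/L.
Travel time t = 9990 m / 1.2 m/s = 8325 s = 0.09635 d.
C = 0.1094·exp(−0.87·0.09635) = 0.1094·0.9196 = 0.1006 mg/L.

0.101 mg/L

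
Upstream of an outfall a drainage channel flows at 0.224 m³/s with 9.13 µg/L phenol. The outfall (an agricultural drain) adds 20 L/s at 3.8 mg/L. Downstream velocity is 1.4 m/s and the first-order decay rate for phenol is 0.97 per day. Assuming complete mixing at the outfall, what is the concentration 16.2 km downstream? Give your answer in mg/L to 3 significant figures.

20 L/s = 0.02 m³/s.
9.13 µg/L = 0.00913 mg/L.
After complete mixing, C₀ = (0.02·3.8 + 0.224·0.00913) / 0.244 = 0.3199 mg/L.
Travel time t = 1.62e+04 m / 1.4 m/s = 1.157e+04 s = 0.1339 d.
C = 0.3199·exp(−0.97·0.1339) = 0.3199·0.8782 = 0.2809 mg/L.

0.281 mg/L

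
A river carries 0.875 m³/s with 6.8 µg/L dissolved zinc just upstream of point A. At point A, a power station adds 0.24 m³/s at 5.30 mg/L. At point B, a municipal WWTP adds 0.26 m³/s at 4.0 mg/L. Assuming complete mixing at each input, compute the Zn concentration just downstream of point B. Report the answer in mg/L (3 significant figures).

6.8 µg/L = 0.0068 mg/L.
After input A: C = (0.875·0.0068 + 0.24·5.3) / 1.115 = 1.146 mg/L.
After input B: C = (1.115·1.146 + 0.26·4) / 1.375 = 1.686 mg/L.

1.69 mg/L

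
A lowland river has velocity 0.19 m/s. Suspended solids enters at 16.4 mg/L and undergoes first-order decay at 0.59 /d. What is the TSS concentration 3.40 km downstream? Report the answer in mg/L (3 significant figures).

14.5 mg/L

Travel time t = 3.40 km / 0.19 m/s = 3400/0.19 = 1.789e+04 s = 0.2071 d.
First-order decay: C = 16.4·exp(−0.59·0.2071) = 16.4·0.885 = 14.51 mg/L.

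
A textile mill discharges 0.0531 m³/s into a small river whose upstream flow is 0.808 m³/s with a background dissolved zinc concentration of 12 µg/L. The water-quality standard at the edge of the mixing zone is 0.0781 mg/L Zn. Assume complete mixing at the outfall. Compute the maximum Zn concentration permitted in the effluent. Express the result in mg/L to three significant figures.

12 µg/L = 0.012 mg/L.
Mass balance: 0.0781·0.8611 = 0.0531·Cₑ + 0.808·0.012.
Cₑ = (0.06725 − 0.009696) / 0.0531 = 1.084 mg/L.

1.08 mg/L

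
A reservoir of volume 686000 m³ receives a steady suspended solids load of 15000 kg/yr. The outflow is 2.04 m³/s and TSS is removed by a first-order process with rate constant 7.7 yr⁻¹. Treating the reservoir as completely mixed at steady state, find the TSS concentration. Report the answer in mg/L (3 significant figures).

0.215 mg/L

Outflow Q = 2.04 m³/s × 3.156e+07 s/yr = 6.438e+07 m³/yr.
Steady-state CSTR mass balance: W = Q·C + k·V·C, so C = W/(Q + kV).
Q + kV = 6.438e+07 + 7.7·686000 = 6.966e+07 m³/yr.
C = 15000/6.966e+07 = 0.0002153 kg/m³ = 0.2153 mg/L.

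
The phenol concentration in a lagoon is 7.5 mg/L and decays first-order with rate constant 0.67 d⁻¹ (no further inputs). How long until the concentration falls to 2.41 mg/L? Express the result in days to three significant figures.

1.69 d

t = ln(C₀/C)/k = ln(7.5/2.41)/0.67 = 1.135/0.67 = 1.694 d.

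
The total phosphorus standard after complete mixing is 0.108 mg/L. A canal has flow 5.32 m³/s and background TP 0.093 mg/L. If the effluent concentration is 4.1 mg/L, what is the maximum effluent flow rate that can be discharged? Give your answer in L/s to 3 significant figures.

Mass balance at complete mixing: C_std·(Q_w + Q_r) = Q_w·C_e + Q_r·C_b.
Rearranging, Q_w = Q_r·(C_std − C_b)/(C_e − C_std) = 5.32·(0.108 − 0.093) / (4.1 − 0.108) = 0.01999 m³/s.
= 19.99 L/s.

20.0 L/s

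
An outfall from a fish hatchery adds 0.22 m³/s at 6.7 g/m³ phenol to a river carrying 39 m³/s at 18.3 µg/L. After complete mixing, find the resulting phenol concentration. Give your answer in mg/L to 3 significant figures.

18.3 µg/L = 0.0183 mg/L.
Conservation of mass across the mixing zone: C = (0.22·6.7 + 39·0.0183) / (0.22 + 39) = 2.188/39.22 = 0.05578 mg/L.

0.0558 mg/L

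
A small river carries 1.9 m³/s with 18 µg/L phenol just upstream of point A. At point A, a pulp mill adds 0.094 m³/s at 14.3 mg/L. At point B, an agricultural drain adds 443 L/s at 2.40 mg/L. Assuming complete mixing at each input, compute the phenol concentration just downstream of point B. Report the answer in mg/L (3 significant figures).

18 µg/L = 0.018 mg/L.
After input A: C = (1.9·0.018 + 0.094·14.3) / 1.994 = 0.6913 mg/L.
443 L/s = 0.443 m³/s.
After input B: C = (1.994·0.6913 + 0.443·2.4) / 2.437 = 1.002 mg/L.

1.00 mg/L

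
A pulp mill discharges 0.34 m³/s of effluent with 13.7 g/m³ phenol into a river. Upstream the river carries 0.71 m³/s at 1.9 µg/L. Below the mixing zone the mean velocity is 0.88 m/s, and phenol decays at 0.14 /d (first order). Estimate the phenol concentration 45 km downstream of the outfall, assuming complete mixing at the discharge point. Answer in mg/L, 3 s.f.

1.9 µg/L = 0.0019 mg/L.
After complete mixing, C₀ = (0.34·13.7 + 0.71·0.0019) / 1.05 = 4.437 mg/L.
Travel time t = 4.5e+04 m / 0.88 m/s = 5.114e+04 s = 0.5919 d.
C = 4.437·exp(−0.14·0.5919) = 4.437·0.9205 = 4.085 mg/L.

4.08 mg/L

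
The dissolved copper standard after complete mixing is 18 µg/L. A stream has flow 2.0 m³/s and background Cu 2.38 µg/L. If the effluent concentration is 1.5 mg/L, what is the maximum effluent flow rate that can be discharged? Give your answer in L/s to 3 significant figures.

2.38 µg/L = 0.00238 mg/L.
18 µg/L = 0.018 mg/L.
Mass balance at complete mixing: C_std·(Q_w + Q_r) = Q_w·C_e + Q_r·C_b.
Rearranging, Q_w = Q_r·(C_std − C_b)/(C_e − C_std) = 2.0·(0.018 − 0.00238) / (1.5 − 0.018) = 0.02108 m³/s.
= 21.08 L/s.

21.1 L/s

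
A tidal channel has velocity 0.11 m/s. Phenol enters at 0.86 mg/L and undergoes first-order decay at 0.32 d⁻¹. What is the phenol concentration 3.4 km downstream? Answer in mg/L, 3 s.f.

0.767 mg/L

Travel time t = 3.4 km / 0.11 m/s = 3400/0.11 = 3.091e+04 s = 0.3577 d.
First-order decay: C = 0.86·exp(−0.32·0.3577) = 0.86·0.8918 = 0.767 mg/L.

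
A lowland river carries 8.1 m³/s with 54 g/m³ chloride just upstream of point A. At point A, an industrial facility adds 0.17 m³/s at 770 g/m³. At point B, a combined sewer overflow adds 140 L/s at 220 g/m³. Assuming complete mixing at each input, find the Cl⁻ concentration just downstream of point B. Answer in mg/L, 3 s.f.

After input A: C = (8.1·54 + 0.17·770) / 8.27 = 68.72 mg/L.
140 L/s = 0.14 m³/s.
After input B: C = (8.27·68.72 + 0.14·220) / 8.41 = 71.24 mg/L.

71.2 mg/L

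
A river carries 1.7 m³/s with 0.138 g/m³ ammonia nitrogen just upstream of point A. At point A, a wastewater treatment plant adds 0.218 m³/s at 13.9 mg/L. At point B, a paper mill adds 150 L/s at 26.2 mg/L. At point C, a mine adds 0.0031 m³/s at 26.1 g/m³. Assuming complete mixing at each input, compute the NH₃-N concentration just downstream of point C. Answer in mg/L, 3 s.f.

After input A: C = (1.7·0.138 + 0.218·13.9) / 1.918 = 1.702 mg/L.
150 L/s = 0.15 m³/s.
After input B: C = (1.918·1.702 + 0.15·26.2) / 2.068 = 3.479 mg/L.
After input C: C = (2.068·3.479 + 0.0031·26.1) / 2.071 = 3.513 mg/L.

3.51 mg/L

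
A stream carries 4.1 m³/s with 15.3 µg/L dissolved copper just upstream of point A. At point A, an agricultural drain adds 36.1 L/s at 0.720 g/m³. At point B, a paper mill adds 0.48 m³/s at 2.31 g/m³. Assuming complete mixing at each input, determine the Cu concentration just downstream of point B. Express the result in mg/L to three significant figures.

15.3 µg/L = 0.0153 mg/L.
36.1 L/s = 0.0361 m³/s.
After input A: C = (4.1·0.0153 + 0.0361·0.72) / 4.136 = 0.02145 mg/L.
After input B: C = (4.136·0.02145 + 0.48·2.31) / 4.616 = 0.2594 mg/L.

0.259 mg/L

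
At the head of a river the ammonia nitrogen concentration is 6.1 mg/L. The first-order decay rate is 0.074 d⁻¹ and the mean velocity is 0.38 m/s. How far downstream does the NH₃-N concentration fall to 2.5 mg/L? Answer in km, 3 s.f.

From C = C₀·e^(−kt), t = ln(C₀/C)/k = ln(6.1/2.5)/0.074 = 0.892/0.074 = 12.05 d.
Distance = v·t = 0.38 m/s × 1.041e+06 s = 3.958e+05 m = 395.8 km.

396 km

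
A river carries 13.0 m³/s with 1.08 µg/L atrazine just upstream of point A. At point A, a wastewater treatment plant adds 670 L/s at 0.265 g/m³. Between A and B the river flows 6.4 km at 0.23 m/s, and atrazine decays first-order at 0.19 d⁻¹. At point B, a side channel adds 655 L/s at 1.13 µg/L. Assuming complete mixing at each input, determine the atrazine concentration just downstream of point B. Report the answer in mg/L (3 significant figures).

0.0126 mg/L

1.08 µg/L = 0.00108 mg/L.
670 L/s = 0.67 m³/s.
After input A: C = (13·0.00108 + 0.67·0.265) / 13.67 = 0.01402 mg/L.
Over the 6.4 km reach to input B (t = 2.783e+04 s = 0.3221 d), decay gives C = 0.01402·exp(−0.19·0.3221) = 0.01318 mg/L.
655 L/s = 0.655 m³/s.
1.13 µg/L = 0.00113 mg/L.
After input B: C = (13.67·0.01318 + 0.655·0.00113) / 14.32 = 0.01263 mg/L.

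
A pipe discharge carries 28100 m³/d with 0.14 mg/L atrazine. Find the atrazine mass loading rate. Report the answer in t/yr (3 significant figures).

1.44 t/yr

28100 m³/d = 0.3252 m³/s.
Mass flux = Q·C = 0.3252 m³/s × 0.14 g/m³ = 0.04553 g/s.
= 0.04553 g/s × 31.56 = 1.437 t/yr.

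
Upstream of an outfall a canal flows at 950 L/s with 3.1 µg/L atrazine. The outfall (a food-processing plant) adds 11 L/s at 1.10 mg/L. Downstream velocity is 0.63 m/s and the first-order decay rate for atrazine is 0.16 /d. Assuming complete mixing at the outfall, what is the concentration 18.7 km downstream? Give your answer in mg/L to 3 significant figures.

0.0148 mg/L

11 L/s = 0.011 m³/s.
950 L/s = 0.95 m³/s.
3.1 µg/L = 0.0031 mg/L.
After complete mixing, C₀ = (0.011·1.1 + 0.95·0.0031) / 0.961 = 0.01566 mg/L.
Travel time t = 1.87e+04 m / 0.63 m/s = 2.968e+04 s = 0.3435 d.
C = 0.01566·exp(−0.16·0.3435) = 0.01566·0.9465 = 0.01482 mg/L.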